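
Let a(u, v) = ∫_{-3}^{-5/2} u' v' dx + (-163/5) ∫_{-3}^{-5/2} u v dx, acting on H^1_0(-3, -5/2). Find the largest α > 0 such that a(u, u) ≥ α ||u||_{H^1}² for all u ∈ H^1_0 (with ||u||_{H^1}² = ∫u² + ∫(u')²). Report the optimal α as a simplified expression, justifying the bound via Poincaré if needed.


α = (-163 + 20*π^2)/(5*(1 + 4*π^2))

Coercivity of a(·,·) on H^1_0(-3, -5/2) means a(u, u) ≥ α ||u||_{H^1}² for every u ∈ H^1_0.
The interval has length L = 1/2, and Poincaré/coercivity depend only on L. Here a(u, u) = ∫(u')² + (-163/5)·∫u².
Here c = -163/5 < 0 with |c| < (π/L)² = 4*π^2, so coercivity still holds. The condition a(u,u) ≥ α||u||_{H^1}² reads (1−α)∫(u')² ≥ (α−c)∫u². Any admissible α is ≤ 1 (rapidly oscillating u have ∫u²/∫(u')² → 0), and α = 1 would force 0 ≥ (1−c)∫u², impossible since c < 1; so 1−α > 0. By the sharp Poincaré inequality on H^1_0 of an interval of length L, ∫(u')² ≥ (π/L)²∫u² with equality for the first sine mode sin(π(x−x₀)/L) (x₀ the left endpoint), so the inequality holds for all u iff (1−α)(π/L)² ≥ α − c, i.e. α ≤ ((π/L)² + c)/((π/L)² + 1) = (1 + c(L/π)²)/(1 + (L/π)²). (Direct route, valid since c ≤ 0: Poincaré gives c∫u² ≥ c(L/π)²∫(u')², so a(u,u) ≥ (1 + c(L/π)²)∫(u')², while ||u||_{H^1}² ≤ (1 + (L/π)²)∫(u')²; dividing yields the same α.) With (π/L)² = 4*π^2 and c = -163/5, the largest admissible constant is α = ((π/L)² + c)/((π/L)² + 1).
Simplifying, α = (-163 + 20*π^2)/(5*(1 + 4*π^2)).


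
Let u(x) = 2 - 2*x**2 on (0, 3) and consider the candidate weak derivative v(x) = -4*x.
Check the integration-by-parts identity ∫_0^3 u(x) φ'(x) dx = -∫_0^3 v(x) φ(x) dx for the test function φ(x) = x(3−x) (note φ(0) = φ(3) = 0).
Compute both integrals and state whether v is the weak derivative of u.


LHS = 27, RHS = 27. Yes, v = u' weakly.

u(x) = 2 - 2*x**2, classical derivative u'(x) = -4*x.
φ(x) = x(3−x), so φ'(x) = 3 - 2*x.
Note φ(0) = φ(3) = 0, so the boundary term u·φ vanishes.
LHS = ∫_0^3 u(x) φ'(x) dx = ∫_0^3 (4*x^3 - 6*x^2 - 4*x + 6) dx. Term by term:
  ∫_0^3 4*x^3 dx = 81;  ∫_0^3 -6*x^2 dx = -54;  ∫_0^3 -4*x dx = -18;
  ∫_0^3 6 dx = 18.
Sum: 81 − 54 − 18 + 18 = 27.
So LHS = 27.
∫_0^3 v(x) φ(x) dx = ∫_0^3 (4*x^3 - 12*x^2) dx. Term by term:
  ∫_0^3 4*x^3 dx = 81;  ∫_0^3 -12*x^2 dx = -108.
Sum: 81 − 108 = -27.
So RHS = -∫_0^3 v(x) φ(x) dx = 27.
LHS = RHS, so the identity holds for this test φ.
Moreover u is smooth here and v(x) = u'(x) = -4*x pointwise, so the identity holds for every test function. Hence v is the weak derivative of u.


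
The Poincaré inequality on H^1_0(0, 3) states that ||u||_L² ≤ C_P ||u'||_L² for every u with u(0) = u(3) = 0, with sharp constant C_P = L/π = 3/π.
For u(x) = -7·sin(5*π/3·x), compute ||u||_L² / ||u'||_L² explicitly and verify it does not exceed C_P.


||u||_L² / ||u'||_L² = 3/(5*π) < C_P = 3/π.

u(x) = -7·sin(5*π/3·x), so u'(x) = -35*π*cos(5*π*x/3)/3.
Writing u(x) = A·sin(kπx/L) with A = -7 and k = 5, use ∫_0^L sin²(kπx/L) dx = L/2 and ∫_0^L cos²(kπx/L) dx = L/2.
u² = 49·sin²(5*π/3·x) and (u')² = 1225*π^2/9·cos²(5*π/3·x), and each of sin², cos² integrates to L/2 = 3/2 over (0, 3).
∫_0^3 u² dx = 147/2, so ||u||_L² = 7*sqrt(6)/2.
∫_0^3 (u')² dx = 1225*π^2/6, so ||u'||_L² = 35*sqrt(6)*π/6.
Ratio ||u||_L² / ||u'||_L² = 3/(5*π).
Sharp Poincaré constant on H^1_0(0, 3) is C_P = L/π = 3/π, achieved by sin(π/3·x).
This is the k = 5 harmonic; the ratio L/(kπ) is strictly less than C_P = L/π, consistent with the sharp inequality ||u||_L² ≤ C_P ||u'||_L².


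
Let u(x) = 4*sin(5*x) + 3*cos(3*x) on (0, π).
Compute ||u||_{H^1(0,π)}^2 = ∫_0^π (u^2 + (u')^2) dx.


||u||_{H^1(0,π)}^2 = 253*π

u'(x) = -9*sin(3*x) + 20*cos(5*x).
Expand u² and (u')² and integrate term by term on (0, π), using: for integers n ≥ 1, ∫_0^π sin²(nx) dx = ∫_0^π cos²(nx) dx = π/2; for n ≠ n', ∫_0^π sin(nx)sin(n'x) dx = ∫_0^π cos(nx)cos(n'x) dx = 0; and by product-to-sum, ∫_0^π sin(nx)cos(n'x) dx = ½∫_0^π [sin((n+n')x) + sin((n−n')x)] dx, which is 0 when n+n' is even and 2n/(n²−n'²) when n+n' is odd (it need not vanish on (0, π)).
  u² squared terms: (3)²·∫cos(3x)² dx = 9·π/2 = 9*π/2;  (4)²·∫sin(5x)² dx = 16·π/2 = 8*π.
  u² cross terms: 2·(3)·(4)·∫cos(3x)·sin(5x) dx = 24·(0) = 0.
  So ∫_0^π u² dx = 9*π/2 + 8*π + 0 = 25*π/2.
  (u')² squared terms: (-9)²·∫sin(3x)² dx = 81·π/2 = 81*π/2;  (20)²·∫cos(5x)² dx = 400·π/2 = 200*π.
  (u')² cross terms: 2·(-9)·(20)·∫sin(3x)·cos(5x) dx = -360·(0) = 0.
  So ∫_0^π (u')² dx = 81*π/2 + 200*π + 0 = 481*π/2.
||u||_{H^1}^2 = (25*π/2) + (481*π/2) = 253*π.


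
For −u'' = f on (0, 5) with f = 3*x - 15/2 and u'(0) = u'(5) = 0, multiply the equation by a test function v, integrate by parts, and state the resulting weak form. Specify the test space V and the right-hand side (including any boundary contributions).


V = H^1(0, 5) (no boundary constraint on v; u is determined up to an additive constant); weak form: ∫_0^5 u'v' dx = ∫_0^5 (3*x - 15/2) v dx for all v ∈ V.

Multiply both sides by a test function v and integrate from 0 to 5:
  ∫_0^5 −u''(x) v(x) dx = ∫_0^5 f(x) v(x) dx.
Integrate the LHS by parts once:
  ∫_0^5 −u'' v dx = −[u'(x) v(x)]_0^5 + ∫_0^5 u'(x) v'(x) dx.
Thus ∫_0^5 u'(x) v'(x) dx = ∫_0^5 f(x) v(x) dx + [u'(x) v(x)]_0^5.
Choose V so that boundary terms are either known or forced to vanish.
u has homogeneous Neumann: u'(0) = u'(5) = 0. So [u' v]_0^5 = 0·v(5) − 0·v(0) = 0 for any v; take V = H^1(0, 5).
Weak formulation: find u (satisfying any essential BC) such that ∫_0^5 u'(x) v'(x) dx = ∫_0^5 f v dx for all v ∈ V (homogeneous Neumann, so boundary terms vanish).
Substituting f(x) = 3*x - 15/2, the right-hand side is ∫_0^5 (3*x - 15/2) v dx.
Compatibility check (pure Neumann): taking v ≡ 1 ∈ V gives 0 = ∫_0^5 f dx + (0) − (0), i.e. ∫_0^5 f dx must equal u'(0) − u'(5) = 0. Indeed ∫_0^5 (3*x - 15/2) dx = 0, so the data are compatible. The solution is then unique only up to an additive constant (fix it e.g. by requiring ∫_0^5 u dx = 0).


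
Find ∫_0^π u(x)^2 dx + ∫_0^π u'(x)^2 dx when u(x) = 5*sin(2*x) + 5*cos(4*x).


||u||_{H^1(0,π)}^2 = 275*π

u'(x) = -20*sin(4*x) + 10*cos(2*x).
Expand u² and (u')² and integrate term by term on (0, π), using: for integers n ≥ 1, ∫_0^π sin²(nx) dx = ∫_0^π cos²(nx) dx = π/2; for n ≠ n', ∫_0^π sin(nx)sin(n'x) dx = ∫_0^π cos(nx)cos(n'x) dx = 0; and by product-to-sum, ∫_0^π sin(nx)cos(n'x) dx = ½∫_0^π [sin((n+n')x) + sin((n−n')x)] dx, which is 0 when n+n' is even and 2n/(n²−n'²) when n+n' is odd (it need not vanish on (0, π)).
  u² squared terms: (5)²·∫cos(4x)² dx = 25·π/2 = 25*π/2;  (5)²·∫sin(2x)² dx = 25·π/2 = 25*π/2.
  u² cross terms: 2·(5)·(5)·∫cos(4x)·sin(2x) dx = 50·(0) = 0.
  So ∫_0^π u² dx = 25*π/2 + 25*π/2 + 0 = 25*π.
  (u')² squared terms: (-20)²·∫sin(4x)² dx = 400·π/2 = 200*π;  (10)²·∫cos(2x)² dx = 100·π/2 = 50*π.
  (u')² cross terms: 2·(-20)·(10)·∫sin(4x)·cos(2x) dx = -400·(0) = 0.
  So ∫_0^π (u')² dx = 200*π + 50*π + 0 = 250*π.
||u||_{H^1}^2 = (25*π) + (250*π) = 275*π.


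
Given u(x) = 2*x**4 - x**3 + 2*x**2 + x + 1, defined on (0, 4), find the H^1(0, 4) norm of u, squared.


||u||_{H^1}^2 = 74981768/315

The H^1 norm (squared) on an interval (0, L) is
  ||u||_{H^1}^2 = ∫_0^L u(x)^2 dx + ∫_0^L u'(x)^2 dx.
Compute u'(x) = 8*x**3 - 3*x**2 + 4*x + 1.
Then u(x)^2 = 4*x**8 - 4*x**7 + 9*x**6 + 6*x**4 + 2*x**3 + 5*x**2 + 2*x + 1 and u'(x)^2 = 64*x**6 - 48*x**5 + 73*x**4 - 8*x**3 + 10*x**2 + 8*x + 1.
Integrate each monomial from 0 to 4 using ∫_0^4 c·x^n dx = c·4^(n+1)/(n+1):
  ∫_0^4 u(x)^2 dx = ∫_0^4 (4*x^8 - 4*x^7 + 9*x^6 + 6*x^4 + 2*x^3 + 5*x^2 + 2*x + 1) dx. Term by term:
    ∫_0^4 4*x^8 dx = 1048576/9;  ∫_0^4 -4*x^7 dx = -32768;  ∫_0^4 9*x^6 dx = 147456/7;
    ∫_0^4 6*x^4 dx = 6144/5;  ∫_0^4 2*x^3 dx = 128;  ∫_0^4 5*x^2 dx = 320/3;
    ∫_0^4 2*x dx = 16;  ∫_0^4 1 dx = 4.
  Sum: 1048576/9 − 32768 + 147456/7 + 6144/5 + 128 + 320/3 + 16 + 4 = 33481052/315.
  ∫_0^4 u'(x)^2 dx = ∫_0^4 (64*x^6 - 48*x^5 + 73*x^4 - 8*x^3 + 10*x^2 + 8*x + 1) dx. Term by term:
    ∫_0^4 64*x^6 dx = 1048576/7;  ∫_0^4 -48*x^5 dx = -32768;  ∫_0^4 73*x^4 dx = 74752/5;
    ∫_0^4 -8*x^3 dx = -512;  ∫_0^4 10*x^2 dx = 640/3;  ∫_0^4 8*x dx = 64;
    ∫_0^4 1 dx = 4.
  Sum: 1048576/7 − 32768 + 74752/5 − 512 + 640/3 + 64 + 4 = 13833572/105.
Adding: ||u||_{H^1}^2 = 33481052/315 + 13833572/105 = 74981768/315.


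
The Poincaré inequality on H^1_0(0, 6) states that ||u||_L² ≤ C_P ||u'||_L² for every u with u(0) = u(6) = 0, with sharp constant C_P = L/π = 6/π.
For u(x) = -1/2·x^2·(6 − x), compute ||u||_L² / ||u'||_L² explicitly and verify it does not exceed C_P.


||u||_L² / ||u'||_L² = 3*sqrt(14)/7 < C_P = 6/π.

u(x) = -1/2·x^2·(6 − x), so u'(x) = 3*x*(x - 4)/2.
u(x) = -1/2·x^2·(6 − x) vanishes at x = 0 and x = 6, so u ∈ H^1_0(0, 6). Differentiate via the product rule and integrate the resulting polynomials term by term.
  ∫_0^6 u² dx = ∫_0^6 (x^6/4 - 3*x^5 + 9*x^4) dx. Term by term:
    ∫_0^6 x^6/4 dx = 69984/7;  ∫_0^6 -3*x^5 dx = -23328;  ∫_0^6 9*x^4 dx = 69984/5.
  Sum: 69984/7 − 23328 + 69984/5 = 23328/35.
  ∫_0^6 (u')² dx = ∫_0^6 (9*x^4/4 - 18*x^3 + 36*x^2) dx. Term by term:
    ∫_0^6 9*x^4/4 dx = 17496/5;  ∫_0^6 -18*x^3 dx = -5832;  ∫_0^6 36*x^2 dx = 2592.
  Sum: 17496/5 − 5832 + 2592 = 1296/5.
∫_0^6 u² dx = 23328/35, so ||u||_L² = 108*sqrt(70)/35.
∫_0^6 (u')² dx = 1296/5, so ||u'||_L² = 36*sqrt(5)/5.
Ratio ||u||_L² / ||u'||_L² = 3*sqrt(14)/7.
Sharp Poincaré constant on H^1_0(0, 6) is C_P = L/π = 6/π, achieved by sin(π/6·x).
A polynomial bump cannot attain the sharp Poincaré constant (only the first sine eigenfunction does), so the ratio is strictly less than C_P, consistent with ||u||_L² ≤ C_P ||u'||_L².


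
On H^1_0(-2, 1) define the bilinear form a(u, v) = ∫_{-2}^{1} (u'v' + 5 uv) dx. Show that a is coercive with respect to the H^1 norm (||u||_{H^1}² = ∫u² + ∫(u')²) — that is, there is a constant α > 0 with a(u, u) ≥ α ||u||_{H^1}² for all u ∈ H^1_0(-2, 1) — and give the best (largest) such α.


α = 1

Coercivity of a(·,·) on H^1_0(-2, 1) means a(u, u) ≥ α ||u||_{H^1}² for every u ∈ H^1_0.
The interval has length L = 3, and Poincaré/coercivity depend only on L. Here a(u, u) = ∫(u')² + (5)·∫u².
Here c = 5 ≥ 1, so a(u,u) = ∫(u')² + c∫u² ≥ ∫(u')² + ∫u² = ||u||_{H^1}², i.e. α = 1 works. No larger α is possible: a(u,u) ≥ α||u||_{H^1}² means (1−α)∫(u')² ≥ (α−c)∫u², and for the modes u_n = sin(nπ(x−x₀)/L) (x₀ the left endpoint) one has ∫u_n²/∫(u_n')² = (L/(nπ))² → 0, so a(u_n,u_n)/||u_n||_{H^1}² → 1. Hence the optimal constant is α = 1.
Therefore α = 1.


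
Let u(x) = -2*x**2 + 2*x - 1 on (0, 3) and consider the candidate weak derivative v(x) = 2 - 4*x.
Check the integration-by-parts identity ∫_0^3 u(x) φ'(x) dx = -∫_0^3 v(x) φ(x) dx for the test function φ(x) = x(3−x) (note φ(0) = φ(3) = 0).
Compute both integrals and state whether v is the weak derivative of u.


LHS = 18, RHS = 18. Yes, v = u' weakly.

u(x) = -2*x**2 + 2*x - 1, classical derivative u'(x) = 2 - 4*x.
φ(x) = x(3−x), so φ'(x) = 3 - 2*x.
Note φ(0) = φ(3) = 0, so the boundary term u·φ vanishes.
LHS = ∫_0^3 u(x) φ'(x) dx = ∫_0^3 (4*x^3 - 10*x^2 + 8*x - 3) dx. Term by term:
  ∫_0^3 4*x^3 dx = 81;  ∫_0^3 -10*x^2 dx = -90;  ∫_0^3 8*x dx = 36;
  ∫_0^3 -3 dx = -9.
Sum: 81 − 90 + 36 − 9 = 18.
So LHS = 18.
∫_0^3 v(x) φ(x) dx = ∫_0^3 (4*x^3 - 14*x^2 + 6*x) dx. Term by term:
  ∫_0^3 4*x^3 dx = 81;  ∫_0^3 -14*x^2 dx = -126;  ∫_0^3 6*x dx = 27.
Sum: 81 − 126 + 27 = -18.
So RHS = -∫_0^3 v(x) φ(x) dx = 18.
LHS = RHS, so the identity holds for this test φ.
Moreover u is smooth here and v(x) = u'(x) = 2 - 4*x pointwise, so the identity holds for every test function. Hence v is the weak derivative of u.


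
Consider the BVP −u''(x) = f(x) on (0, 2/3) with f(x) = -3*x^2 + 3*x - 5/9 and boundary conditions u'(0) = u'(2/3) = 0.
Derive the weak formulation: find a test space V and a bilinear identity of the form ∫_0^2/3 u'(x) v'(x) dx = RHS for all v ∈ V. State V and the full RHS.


V = H^1(0, 2/3) (no boundary constraint on v; u is determined up to an additive constant); weak form: ∫_0^2/3 u'v' dx = ∫_0^2/3 (-3*x^2 + 3*x - 5/9) v dx for all v ∈ V.

Multiply both sides by a test function v and integrate from 0 to 2/3:
  ∫_0^2/3 −u''(x) v(x) dx = ∫_0^2/3 f(x) v(x) dx.
Integrate the LHS by parts once:
  ∫_0^2/3 −u'' v dx = −[u'(x) v(x)]_0^2/3 + ∫_0^2/3 u'(x) v'(x) dx.
Thus ∫_0^2/3 u'(x) v'(x) dx = ∫_0^2/3 f(x) v(x) dx + [u'(x) v(x)]_0^2/3.
Choose V so that boundary terms are either known or forced to vanish.
u has homogeneous Neumann: u'(0) = u'(2/3) = 0. So [u' v]_0^2/3 = 0·v(2/3) − 0·v(0) = 0 for any v; take V = H^1(0, 2/3).
Weak formulation: find u (satisfying any essential BC) such that ∫_0^2/3 u'(x) v'(x) dx = ∫_0^2/3 f v dx for all v ∈ V (homogeneous Neumann, so boundary terms vanish).
Substituting f(x) = -3*x^2 + 3*x - 5/9, the right-hand side is ∫_0^2/3 (-3*x^2 + 3*x - 5/9) v dx.
Compatibility check (pure Neumann): taking v ≡ 1 ∈ V gives 0 = ∫_0^2/3 f dx + (0) − (0), i.e. ∫_0^2/3 f dx must equal u'(0) − u'(2/3) = 0. Indeed ∫_0^2/3 (-3*x^2 + 3*x - 5/9) dx = 0, so the data are compatible. The solution is then unique only up to an additive constant (fix it e.g. by requiring ∫_0^2/3 u dx = 0).


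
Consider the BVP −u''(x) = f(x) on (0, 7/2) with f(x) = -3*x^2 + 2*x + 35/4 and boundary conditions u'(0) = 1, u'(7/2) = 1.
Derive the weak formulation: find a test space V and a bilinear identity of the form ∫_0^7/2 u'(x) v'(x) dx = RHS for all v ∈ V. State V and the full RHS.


V = H^1(0, 7/2) (v unrestricted at boundary; u is determined up to an additive constant); weak form: ∫_0^7/2 u'v' dx = ∫_0^7/2 (-3*x^2 + 2*x + 35/4) v dx + v(7/2) − v(0) for all v ∈ V.

Multiply both sides by a test function v and integrate from 0 to 7/2:
  ∫_0^7/2 −u''(x) v(x) dx = ∫_0^7/2 f(x) v(x) dx.
Integrate the LHS by parts once:
  ∫_0^7/2 −u'' v dx = −[u'(x) v(x)]_0^7/2 + ∫_0^7/2 u'(x) v'(x) dx.
Thus ∫_0^7/2 u'(x) v'(x) dx = ∫_0^7/2 f(x) v(x) dx + [u'(x) v(x)]_0^7/2.
Choose V so that boundary terms are either known or forced to vanish.
u has inhomogeneous Neumann u'(0) = 1, u'(7/2) = 1. [u' v]_0^7/2 = (1)·v(7/2) − (1)·v(0) = v(7/2) − v(0). Take V = H^1(0, 7/2); boundary term becomes part of RHS.
Weak formulation: find u (satisfying any essential BC) such that ∫_0^7/2 u'(x) v'(x) dx = ∫_0^7/2 f v dx + v(7/2) − v(0) for all v ∈ V (Neumann data are natural BCs: they enter the RHS as boundary terms).
Substituting f(x) = -3*x^2 + 2*x + 35/4, the right-hand side is ∫_0^7/2 (-3*x^2 + 2*x + 35/4) v dx + v(7/2) − v(0).
Compatibility check (pure Neumann): taking v ≡ 1 ∈ V gives 0 = ∫_0^7/2 f dx + (1) − (1), i.e. ∫_0^7/2 f dx must equal u'(0) − u'(7/2) = 0. Indeed ∫_0^7/2 (-3*x^2 + 2*x + 35/4) dx = 0, so the data are compatible. The solution is then unique only up to an additive constant (fix it e.g. by requiring ∫_0^7/2 u dx = 0).


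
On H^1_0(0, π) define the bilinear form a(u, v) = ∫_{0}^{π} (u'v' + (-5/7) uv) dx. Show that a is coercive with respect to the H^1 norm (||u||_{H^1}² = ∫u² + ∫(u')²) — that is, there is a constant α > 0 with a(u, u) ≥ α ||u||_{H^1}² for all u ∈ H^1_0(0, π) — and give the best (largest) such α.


α = 1/7

Coercivity of a(·,·) on H^1_0(0, π) means a(u, u) ≥ α ||u||_{H^1}² for every u ∈ H^1_0.
The interval has length L = π, and Poincaré/coercivity depend only on L. Here a(u, u) = ∫(u')² + (-5/7)·∫u².
Here c = -5/7 < 0 with |c| < (π/L)² = 1, so coercivity still holds. The condition a(u,u) ≥ α||u||_{H^1}² reads (1−α)∫(u')² ≥ (α−c)∫u². Any admissible α is ≤ 1 (rapidly oscillating u have ∫u²/∫(u')² → 0), and α = 1 would force 0 ≥ (1−c)∫u², impossible since c < 1; so 1−α > 0. By the sharp Poincaré inequality on H^1_0 of an interval of length L, ∫(u')² ≥ (π/L)²∫u² with equality for the first sine mode sin(π(x−x₀)/L) (x₀ the left endpoint), so the inequality holds for all u iff (1−α)(π/L)² ≥ α − c, i.e. α ≤ ((π/L)² + c)/((π/L)² + 1) = (1 + c(L/π)²)/(1 + (L/π)²). (Direct route, valid since c ≤ 0: Poincaré gives c∫u² ≥ c(L/π)²∫(u')², so a(u,u) ≥ (1 + c(L/π)²)∫(u')², while ||u||_{H^1}² ≤ (1 + (L/π)²)∫(u')²; dividing yields the same α.) With (π/L)² = 1 and c = -5/7, the largest admissible constant is α = ((π/L)² + c)/((π/L)² + 1).
Simplifying, α = 1/7.


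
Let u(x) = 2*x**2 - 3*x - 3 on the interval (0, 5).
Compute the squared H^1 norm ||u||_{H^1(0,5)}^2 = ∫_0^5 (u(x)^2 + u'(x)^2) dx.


||u||_{H^1}^2 = 3545/3

The H^1 norm (squared) on an interval (0, L) is
  ||u||_{H^1}^2 = ∫_0^L u(x)^2 dx + ∫_0^L u'(x)^2 dx.
Compute u'(x) = 4*x - 3.
Then u(x)^2 = 4*x**4 - 12*x**3 - 3*x**2 + 18*x + 9 and u'(x)^2 = 16*x**2 - 24*x + 9.
Integrate each monomial from 0 to 5 using ∫_0^5 c·x^n dx = c·5^(n+1)/(n+1):
  ∫_0^5 u(x)^2 dx = ∫_0^5 (4*x^4 - 12*x^3 - 3*x^2 + 18*x + 9) dx. Term by term:
    ∫_0^5 4*x^4 dx = 2500;  ∫_0^5 -12*x^3 dx = -1875;  ∫_0^5 -3*x^2 dx = -125;
    ∫_0^5 18*x dx = 225;  ∫_0^5 9 dx = 45.
  Sum: 2500 − 1875 − 125 + 225 + 45 = 770.
  ∫_0^5 u'(x)^2 dx = ∫_0^5 (16*x^2 - 24*x + 9) dx. Term by term:
    ∫_0^5 16*x^2 dx = 2000/3;  ∫_0^5 -24*x dx = -300;  ∫_0^5 9 dx = 45.
  Sum: 2000/3 − 300 + 45 = 1235/3.
Adding: ||u||_{H^1}^2 = 770 + 1235/3 = 3545/3.


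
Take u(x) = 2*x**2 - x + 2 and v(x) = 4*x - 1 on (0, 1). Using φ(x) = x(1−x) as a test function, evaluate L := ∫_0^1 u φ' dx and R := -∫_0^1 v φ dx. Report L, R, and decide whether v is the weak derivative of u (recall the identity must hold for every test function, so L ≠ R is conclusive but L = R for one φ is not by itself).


LHS = -1/6, RHS = -1/6. Yes, v = u' weakly.

u(x) = 2*x**2 - x + 2, classical derivative u'(x) = 4*x - 1.
φ(x) = x(1−x), so φ'(x) = 1 - 2*x.
Note φ(0) = φ(1) = 0, so the boundary term u·φ vanishes.
LHS = ∫_0^1 u(x) φ'(x) dx = ∫_0^1 (-4*x^3 + 4*x^2 - 5*x + 2) dx. Term by term:
  ∫_0^1 -4*x^3 dx = -1;  ∫_0^1 4*x^2 dx = 4/3;  ∫_0^1 -5*x dx = -5/2;
  ∫_0^1 2 dx = 2.
Sum: -1 + 4/3 − 5/2 + 2 = -1/6.
So LHS = -1/6.
∫_0^1 v(x) φ(x) dx = ∫_0^1 (-4*x^3 + 5*x^2 - x) dx. Term by term:
  ∫_0^1 -4*x^3 dx = -1;  ∫_0^1 5*x^2 dx = 5/3;  ∫_0^1 -x dx = -1/2.
Sum: -1 + 5/3 − 1/2 = 1/6.
So RHS = -∫_0^1 v(x) φ(x) dx = -1/6.
LHS = RHS, so the identity holds for this test φ.
Moreover u is smooth here and v(x) = u'(x) = 4*x - 1 pointwise, so the identity holds for every test function. Hence v is the weak derivative of u.


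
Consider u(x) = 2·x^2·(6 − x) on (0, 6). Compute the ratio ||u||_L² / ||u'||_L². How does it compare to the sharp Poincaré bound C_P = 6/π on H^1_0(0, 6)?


||u||_L² / ||u'||_L² = 3*sqrt(14)/7 < C_P = 6/π.

u(x) = 2·x^2·(6 − x), so u'(x) = 6*x*(4 - x).
u(x) = 2·x^2·(6 − x) vanishes at x = 0 and x = 6, so u ∈ H^1_0(0, 6). Differentiate via the product rule and integrate the resulting polynomials term by term.
  ∫_0^6 u² dx = ∫_0^6 (4*x^6 - 48*x^5 + 144*x^4) dx. Term by term:
    ∫_0^6 4*x^6 dx = 1119744/7;  ∫_0^6 -48*x^5 dx = -373248;  ∫_0^6 144*x^4 dx = 1119744/5.
  Sum: 1119744/7 − 373248 + 1119744/5 = 373248/35.
  ∫_0^6 (u')² dx = ∫_0^6 (36*x^4 - 288*x^3 + 576*x^2) dx. Term by term:
    ∫_0^6 36*x^4 dx = 279936/5;  ∫_0^6 -288*x^3 dx = -93312;  ∫_0^6 576*x^2 dx = 41472.
  Sum: 279936/5 − 93312 + 41472 = 20736/5.
∫_0^6 u² dx = 373248/35, so ||u||_L² = 432*sqrt(70)/35.
∫_0^6 (u')² dx = 20736/5, so ||u'||_L² = 144*sqrt(5)/5.
Ratio ||u||_L² / ||u'||_L² = 3*sqrt(14)/7.
Sharp Poincaré constant on H^1_0(0, 6) is C_P = L/π = 6/π, achieved by sin(π/6·x).
A polynomial bump cannot attain the sharp Poincaré constant (only the first sine eigenfunction does), so the ratio is strictly less than C_P, consistent with ||u||_L² ≤ C_P ||u'||_L².


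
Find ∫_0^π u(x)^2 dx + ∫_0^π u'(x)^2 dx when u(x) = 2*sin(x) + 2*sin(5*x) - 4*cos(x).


||u||_{H^1(0,π)}^2 = 72*π

u'(x) = 4*sin(x) + 2*cos(x) + 10*cos(5*x).
Expand u² and (u')² and integrate term by term on (0, π), using: for integers n ≥ 1, ∫_0^π sin²(nx) dx = ∫_0^π cos²(nx) dx = π/2; for n ≠ n', ∫_0^π sin(nx)sin(n'x) dx = ∫_0^π cos(nx)cos(n'x) dx = 0; and by product-to-sum, ∫_0^π sin(nx)cos(n'x) dx = ½∫_0^π [sin((n+n')x) + sin((n−n')x)] dx, which is 0 when n+n' is even and 2n/(n²−n'²) when n+n' is odd (it need not vanish on (0, π)).
  u² squared terms: (-4)²·∫cos(x)² dx = 16·π/2 = 8*π;  (2)²·∫sin(x)² dx = 4·π/2 = 2*π;  (2)²·∫sin(5x)² dx = 4·π/2 = 2*π.
  u² cross terms: 2·(-4)·(2)·∫cos(x)·sin(x) dx = -16·(0) = 0;  2·(-4)·(2)·∫cos(x)·sin(5x) dx = -16·(0) = 0;  2·(2)·(2)·∫sin(x)·sin(5x) dx = 8·(0) = 0.
  So ∫_0^π u² dx = 8*π + 2*π + 2*π + 0 + 0 + 0 = 12*π.
  (u')² squared terms: (2)²·∫cos(x)² dx = 4·π/2 = 2*π;  (4)²·∫sin(x)² dx = 16·π/2 = 8*π;  (10)²·∫cos(5x)² dx = 100·π/2 = 50*π.
  (u')² cross terms: 2·(2)·(4)·∫cos(x)·sin(x) dx = 16·(0) = 0;  2·(2)·(10)·∫cos(x)·cos(5x) dx = 40·(0) = 0;  2·(4)·(10)·∫sin(x)·cos(5x) dx = 80·(0) = 0.
  So ∫_0^π (u')² dx = 2*π + 8*π + 50*π + 0 + 0 + 0 = 60*π.
||u||_{H^1}^2 = (12*π) + (60*π) = 72*π.


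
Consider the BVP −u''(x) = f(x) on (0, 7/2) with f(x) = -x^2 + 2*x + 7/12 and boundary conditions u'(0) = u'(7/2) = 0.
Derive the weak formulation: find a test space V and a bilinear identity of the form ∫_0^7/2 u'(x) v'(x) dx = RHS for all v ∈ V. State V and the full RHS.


V = H^1(0, 7/2) (no boundary constraint on v; u is determined up to an additive constant); weak form: ∫_0^7/2 u'v' dx = ∫_0^7/2 (-x^2 + 2*x + 7/12) v dx for all v ∈ V.

Multiply both sides by a test function v and integrate from 0 to 7/2:
  ∫_0^7/2 −u''(x) v(x) dx = ∫_0^7/2 f(x) v(x) dx.
Integrate the LHS by parts once:
  ∫_0^7/2 −u'' v dx = −[u'(x) v(x)]_0^7/2 + ∫_0^7/2 u'(x) v'(x) dx.
Thus ∫_0^7/2 u'(x) v'(x) dx = ∫_0^7/2 f(x) v(x) dx + [u'(x) v(x)]_0^7/2.
Choose V so that boundary terms are either known or forced to vanish.
u has homogeneous Neumann: u'(0) = u'(7/2) = 0. So [u' v]_0^7/2 = 0·v(7/2) − 0·v(0) = 0 for any v; take V = H^1(0, 7/2).
Weak formulation: find u (satisfying any essential BC) such that ∫_0^7/2 u'(x) v'(x) dx = ∫_0^7/2 f v dx for all v ∈ V (homogeneous Neumann, so boundary terms vanish).
Substituting f(x) = -x^2 + 2*x + 7/12, the right-hand side is ∫_0^7/2 (-x^2 + 2*x + 7/12) v dx.
Compatibility check (pure Neumann): taking v ≡ 1 ∈ V gives 0 = ∫_0^7/2 f dx + (0) − (0), i.e. ∫_0^7/2 f dx must equal u'(0) − u'(7/2) = 0. Indeed ∫_0^7/2 (-x^2 + 2*x + 7/12) dx = 0, so the data are compatible. The solution is then unique only up to an additive constant (fix it e.g. by requiring ∫_0^7/2 u dx = 0).


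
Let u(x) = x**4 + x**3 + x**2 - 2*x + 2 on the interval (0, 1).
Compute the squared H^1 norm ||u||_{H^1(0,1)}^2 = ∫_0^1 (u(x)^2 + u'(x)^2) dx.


||u||_{H^1}^2 = 13787/1260

The H^1 norm (squared) on an interval (0, L) is
  ||u||_{H^1}^2 = ∫_0^L u(x)^2 dx + ∫_0^L u'(x)^2 dx.
Compute u'(x) = 4*x**3 + 3*x**2 + 2*x - 2.
Then u(x)^2 = x**8 + 2*x**7 + 3*x**6 - 2*x**5 + x**4 + 8*x**2 - 8*x + 4 and u'(x)^2 = 16*x**6 + 24*x**5 + 25*x**4 - 4*x**3 - 8*x**2 - 8*x + 4.
Integrate each monomial from 0 to 1 using ∫_0^1 c·x^n dx = c·1^(n+1)/(n+1):
  ∫_0^1 u(x)^2 dx = ∫_0^1 (x^8 + 2*x^7 + 3*x^6 - 2*x^5 + x^4 + 8*x^2 - 8*x + 4) dx. Term by term:
    ∫_0^1 x^8 dx = 1/9;  ∫_0^1 2*x^7 dx = 1/4;  ∫_0^1 3*x^6 dx = 3/7;
    ∫_0^1 -2*x^5 dx = -1/3;  ∫_0^1 x^4 dx = 1/5;  ∫_0^1 8*x^2 dx = 8/3;
    ∫_0^1 -8*x dx = -4;  ∫_0^1 4 dx = 4.
  Sum: 1/9 + 1/4 + 3/7 − 1/3 + 1/5 + 8/3 − 4 + 4 = 4187/1260.
  ∫_0^1 u'(x)^2 dx = ∫_0^1 (16*x^6 + 24*x^5 + 25*x^4 - 4*x^3 - 8*x^2 - 8*x + 4) dx. Term by term:
    ∫_0^1 16*x^6 dx = 16/7;  ∫_0^1 24*x^5 dx = 4;  ∫_0^1 25*x^4 dx = 5;
    ∫_0^1 -4*x^3 dx = -1;  ∫_0^1 -8*x^2 dx = -8/3;  ∫_0^1 -8*x dx = -4;
    ∫_0^1 4 dx = 4.
  Sum: 16/7 + 4 + 5 − 1 − 8/3 − 4 + 4 = 160/21.
Adding: ||u||_{H^1}^2 = 4187/1260 + 160/21 = 13787/1260.


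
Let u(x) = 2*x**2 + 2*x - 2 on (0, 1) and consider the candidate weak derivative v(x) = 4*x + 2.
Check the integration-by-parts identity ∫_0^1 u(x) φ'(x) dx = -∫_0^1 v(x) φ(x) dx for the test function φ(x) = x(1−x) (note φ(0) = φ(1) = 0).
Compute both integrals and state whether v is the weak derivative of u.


LHS = -2/3, RHS = -2/3. Yes, v = u' weakly.

u(x) = 2*x**2 + 2*x - 2, classical derivative u'(x) = 4*x + 2.
φ(x) = x(1−x), so φ'(x) = 1 - 2*x.
Note φ(0) = φ(1) = 0, so the boundary term u·φ vanishes.
LHS = ∫_0^1 u(x) φ'(x) dx = ∫_0^1 (-4*x^3 - 2*x^2 + 6*x - 2) dx. Term by term:
  ∫_0^1 -4*x^3 dx = -1;  ∫_0^1 -2*x^2 dx = -2/3;  ∫_0^1 6*x dx = 3;
  ∫_0^1 -2 dx = -2.
Sum: -1 − 2/3 + 3 − 2 = -2/3.
So LHS = -2/3.
∫_0^1 v(x) φ(x) dx = ∫_0^1 (-4*x^3 + 2*x^2 + 2*x) dx. Term by term:
  ∫_0^1 -4*x^3 dx = -1;  ∫_0^1 2*x^2 dx = 2/3;  ∫_0^1 2*x dx = 1.
Sum: -1 + 2/3 + 1 = 2/3.
So RHS = -∫_0^1 v(x) φ(x) dx = -2/3.
LHS = RHS, so the identity holds for this test φ.
Moreover u is smooth here and v(x) = u'(x) = 4*x + 2 pointwise, so the identity holds for every test function. Hence v is the weak derivative of u.


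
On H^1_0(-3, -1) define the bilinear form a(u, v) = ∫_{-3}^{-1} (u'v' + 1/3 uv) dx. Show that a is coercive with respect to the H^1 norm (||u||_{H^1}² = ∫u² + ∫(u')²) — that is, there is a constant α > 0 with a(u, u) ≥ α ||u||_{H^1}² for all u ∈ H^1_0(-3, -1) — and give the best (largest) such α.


α = (4/3 + π^2)/(4 + π^2)

Coercivity of a(·,·) on H^1_0(-3, -1) means a(u, u) ≥ α ||u||_{H^1}² for every u ∈ H^1_0.
The interval has length L = 2, and Poincaré/coercivity depend only on L. Here a(u, u) = ∫(u')² + (1/3)·∫u².
Here 0 < c = 1/3 < 1. The condition a(u,u) ≥ α||u||_{H^1}² reads (1−α)∫(u')² ≥ (α−c)∫u². Any admissible α is ≤ 1 (rapidly oscillating u have ∫u²/∫(u')² → 0), and α = 1 would force 0 ≥ (1−c)∫u², impossible since c < 1; so 1−α > 0. By the sharp Poincaré inequality on H^1_0 of an interval of length L, ∫(u')² ≥ (π/L)²∫u² with equality for the first sine mode sin(π(x−x₀)/L) (x₀ the left endpoint), so the inequality holds for all u iff (1−α)(π/L)² ≥ α − c, i.e. α ≤ ((π/L)² + c)/((π/L)² + 1) = (1 + c(L/π)²)/(1 + (L/π)²). With (π/L)² = π^2/4 and c = 1/3, the largest admissible constant is α = ((π/L)² + c)/((π/L)² + 1).
Simplifying, α = (4/3 + π^2)/(4 + π^2).


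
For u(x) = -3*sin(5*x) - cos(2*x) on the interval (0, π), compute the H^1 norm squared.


||u||_{H^1(0,π)}^2 = 100/7 + 239*π/2

u'(x) = 2*sin(2*x) - 15*cos(5*x).
Expand u² and (u')² and integrate term by term on (0, π), using: for integers n ≥ 1, ∫_0^π sin²(nx) dx = ∫_0^π cos²(nx) dx = π/2; for n ≠ n', ∫_0^π sin(nx)sin(n'x) dx = ∫_0^π cos(nx)cos(n'x) dx = 0; and by product-to-sum, ∫_0^π sin(nx)cos(n'x) dx = ½∫_0^π [sin((n+n')x) + sin((n−n')x)] dx, which is 0 when n+n' is even and 2n/(n²−n'²) when n+n' is odd (it need not vanish on (0, π)).
  u² squared terms: (-1)²·∫cos(2x)² dx = 1·π/2 = π/2;  (-3)²·∫sin(5x)² dx = 9·π/2 = 9*π/2.
  u² cross terms: 2·(-1)·(-3)·∫cos(2x)·sin(5x) dx = 6·(10/21) = 20/7.
  So ∫_0^π u² dx = π/2 + 9*π/2 + 20/7 = 20/7 + 5*π.
  (u')² squared terms: (-15)²·∫cos(5x)² dx = 225·π/2 = 225*π/2;  (2)²·∫sin(2x)² dx = 4·π/2 = 2*π.
  (u')² cross terms: 2·(-15)·(2)·∫cos(5x)·sin(2x) dx = -60·(-4/21) = 80/7.
  So ∫_0^π (u')² dx = 225*π/2 + 2*π + 80/7 = 80/7 + 229*π/2.
||u||_{H^1}^2 = (20/7 + 5*π) + (80/7 + 229*π/2) = 100/7 + 239*π/2.


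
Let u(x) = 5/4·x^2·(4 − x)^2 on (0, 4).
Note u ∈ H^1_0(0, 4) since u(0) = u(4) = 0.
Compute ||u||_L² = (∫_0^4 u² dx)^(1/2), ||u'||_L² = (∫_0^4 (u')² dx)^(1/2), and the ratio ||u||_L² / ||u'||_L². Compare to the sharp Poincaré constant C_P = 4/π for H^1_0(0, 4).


||u||_L² / ||u'||_L² = 2*sqrt(3)/3 < C_P = 4/π.

u(x) = 5/4·x^2·(4 − x)^2, so u'(x) = 5*x*(x - 4)*(x - 2).
u(x) = 5/4·x^2·(4 − x)^2 vanishes at x = 0 and x = 4, so u ∈ H^1_0(0, 4). Differentiate via the product rule and integrate the resulting polynomials term by term.
  ∫_0^4 u² dx = ∫_0^4 (25*x^8/16 - 25*x^7 + 150*x^6 - 400*x^5 + 400*x^4) dx. Term by term:
    ∫_0^4 25*x^8/16 dx = 409600/9;  ∫_0^4 -25*x^7 dx = -204800;  ∫_0^4 150*x^6 dx = 2457600/7;
    ∫_0^4 -400*x^5 dx = -819200/3;  ∫_0^4 400*x^4 dx = 81920.
  Sum: 409600/9 − 204800 + 2457600/7 − 819200/3 + 81920 = 40960/63.
  ∫_0^4 (u')² dx = ∫_0^4 (25*x^6 - 300*x^5 + 1300*x^4 - 2400*x^3 + 1600*x^2) dx. Term by term:
    ∫_0^4 25*x^6 dx = 409600/7;  ∫_0^4 -300*x^5 dx = -204800;  ∫_0^4 1300*x^4 dx = 266240;
    ∫_0^4 -2400*x^3 dx = -153600;  ∫_0^4 1600*x^2 dx = 102400/3.
  Sum: 409600/7 − 204800 + 266240 − 153600 + 102400/3 = 10240/21.
∫_0^4 u² dx = 40960/63, so ||u||_L² = 64*sqrt(70)/21.
∫_0^4 (u')² dx = 10240/21, so ||u'||_L² = 32*sqrt(210)/21.
Ratio ||u||_L² / ||u'||_L² = 2*sqrt(3)/3.
Sharp Poincaré constant on H^1_0(0, 4) is C_P = L/π = 4/π, achieved by sin(π/4·x).
A polynomial bump cannot attain the sharp Poincaré constant (only the first sine eigenfunction does), so the ratio is strictly less than C_P, consistent with ||u||_L² ≤ C_P ||u'||_L².


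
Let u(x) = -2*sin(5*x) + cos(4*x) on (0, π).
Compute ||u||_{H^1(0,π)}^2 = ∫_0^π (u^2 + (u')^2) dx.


||u||_{H^1(0,π)}^2 = -680/9 + 121*π/2

u'(x) = -4*sin(4*x) - 10*cos(5*x).
Expand u² and (u')² and integrate term by term on (0, π), using: for integers n ≥ 1, ∫_0^π sin²(nx) dx = ∫_0^π cos²(nx) dx = π/2; for n ≠ n', ∫_0^π sin(nx)sin(n'x) dx = ∫_0^π cos(nx)cos(n'x) dx = 0; and by product-to-sum, ∫_0^π sin(nx)cos(n'x) dx = ½∫_0^π [sin((n+n')x) + sin((n−n')x)] dx, which is 0 when n+n' is even and 2n/(n²−n'²) when n+n' is odd (it need not vanish on (0, π)).
  u² squared terms: (-2)²·∫sin(5x)² dx = 4·π/2 = 2*π;  (1)²·∫cos(4x)² dx = 1·π/2 = π/2.
  u² cross terms: 2·(-2)·(1)·∫sin(5x)·cos(4x) dx = -4·(10/9) = -40/9.
  So ∫_0^π u² dx = 2*π + π/2 − 40/9 = -40/9 + 5*π/2.
  (u')² squared terms: (-10)²·∫cos(5x)² dx = 100·π/2 = 50*π;  (-4)²·∫sin(4x)² dx = 16·π/2 = 8*π.
  (u')² cross terms: 2·(-10)·(-4)·∫cos(5x)·sin(4x) dx = 80·(-8/9) = -640/9.
  So ∫_0^π (u')² dx = 50*π + 8*π − 640/9 = -640/9 + 58*π.
||u||_{H^1}^2 = (-40/9 + 5*π/2) + (-640/9 + 58*π) = -680/9 + 121*π/2.


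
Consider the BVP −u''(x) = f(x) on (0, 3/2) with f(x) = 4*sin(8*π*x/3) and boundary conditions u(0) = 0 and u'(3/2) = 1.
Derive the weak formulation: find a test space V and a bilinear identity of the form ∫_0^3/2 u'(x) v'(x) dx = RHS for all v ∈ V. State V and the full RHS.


V = {v ∈ H^1(0, 3/2) : v(0) = 0} (test functions vanish at x = 0 where u is specified); weak form: ∫_0^3/2 u'v' dx = ∫_0^3/2 (4*sin(8*π*x/3)) v dx + v(3/2) for all v ∈ V.

Multiply both sides by a test function v and integrate from 0 to 3/2:
  ∫_0^3/2 −u''(x) v(x) dx = ∫_0^3/2 f(x) v(x) dx.
Integrate the LHS by parts once:
  ∫_0^3/2 −u'' v dx = −[u'(x) v(x)]_0^3/2 + ∫_0^3/2 u'(x) v'(x) dx.
Thus ∫_0^3/2 u'(x) v'(x) dx = ∫_0^3/2 f(x) v(x) dx + [u'(x) v(x)]_0^3/2.
Choose V so that boundary terms are either known or forced to vanish.
Mixed BC: u(0) = 0 (Dirichlet) and u'(3/2) = 1 (Neumann). Define V = {v ∈ H^1(0, 3/2) : v(0) = 0}. Then [u' v]_0^3/2 = u'(3/2)·v(3/2) − u'(0)·0 = v(3/2).
Weak formulation: find u (satisfying any essential BC) such that ∫_0^3/2 u'(x) v'(x) dx = ∫_0^3/2 f v dx + v(3/2) for all v ∈ V (Dirichlet at 0 absorbed into V; Neumann datum at x = 3/2 contributes the boundary term).
Substituting f(x) = 4*sin(8*π*x/3), the right-hand side is ∫_0^3/2 (4*sin(8*π*x/3)) v dx + v(3/2).


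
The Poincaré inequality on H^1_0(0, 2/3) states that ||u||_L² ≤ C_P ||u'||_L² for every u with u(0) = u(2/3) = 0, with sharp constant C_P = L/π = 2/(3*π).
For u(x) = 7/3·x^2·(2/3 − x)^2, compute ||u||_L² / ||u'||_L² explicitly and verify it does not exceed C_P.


||u||_L² / ||u'||_L² = sqrt(3)/9 < C_P = 2/(3*π).

u(x) = 7/3·x^2·(2/3 − x)^2, so u'(x) = 28*x*(3*x - 2)*(3*x - 1)/27.
u(x) = 7/3·x^2·(2/3 − x)^2 vanishes at x = 0 and x = 2/3, so u ∈ H^1_0(0, 2/3). Differentiate via the product rule and integrate the resulting polynomials term by term.
  ∫_0^2/3 u² dx = ∫_0^2/3 (49*x^8/9 - 392*x^7/27 + 392*x^6/27 - 1568*x^5/243 + 784*x^4/729) dx. Term by term:
    ∫_0^2/3 49*x^8/9 dx = 25088/1594323;  ∫_0^2/3 -392*x^7/27 dx = -12544/177147;  ∫_0^2/3 392*x^6/27 dx = 7168/59049;
    ∫_0^2/3 -1568*x^5/243 dx = -50176/531441;  ∫_0^2/3 784*x^4/729 dx = 25088/885735.
  Sum: 25088/1594323 − 12544/177147 + 7168/59049 − 50176/531441 + 25088/885735 = 1792/7971615.
  ∫_0^2/3 (u')² dx = ∫_0^2/3 (784*x^6/9 - 1568*x^5/9 + 10192*x^4/81 - 3136*x^3/81 + 3136*x^2/729) dx. Term by term:
    ∫_0^2/3 784*x^6/9 dx = 14336/19683;  ∫_0^2/3 -1568*x^5/9 dx = -50176/19683;  ∫_0^2/3 10192*x^4/81 dx = 326144/98415;
    ∫_0^2/3 -3136*x^3/81 dx = -12544/6561;  ∫_0^2/3 3136*x^2/729 dx = 25088/59049.
  Sum: 14336/19683 − 50176/19683 + 326144/98415 − 12544/6561 + 25088/59049 = 1792/295245.
∫_0^2/3 u² dx = 1792/7971615, so ||u||_L² = 16*sqrt(105)/10935.
∫_0^2/3 (u')² dx = 1792/295245, so ||u'||_L² = 16*sqrt(35)/1215.
Ratio ||u||_L² / ||u'||_L² = sqrt(3)/9.
Sharp Poincaré constant on H^1_0(0, 2/3) is C_P = L/π = 2/(3*π), achieved by sin(3*π/2·x).
A polynomial bump cannot attain the sharp Poincaré constant (only the first sine eigenfunction does), so the ratio is strictly less than C_P, consistent with ||u||_L² ≤ C_P ||u'||_L².


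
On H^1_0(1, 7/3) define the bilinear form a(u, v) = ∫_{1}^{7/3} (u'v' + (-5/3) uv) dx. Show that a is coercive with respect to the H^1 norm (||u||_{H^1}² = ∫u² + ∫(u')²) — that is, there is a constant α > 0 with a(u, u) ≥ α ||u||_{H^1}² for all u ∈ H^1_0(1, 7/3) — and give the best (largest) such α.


α = (-80 + 27*π^2)/(3*(16 + 9*π^2))

Coercivity of a(·,·) on H^1_0(1, 7/3) means a(u, u) ≥ α ||u||_{H^1}² for every u ∈ H^1_0.
The interval has length L = 4/3, and Poincaré/coercivity depend only on L. Here a(u, u) = ∫(u')² + (-5/3)·∫u².
Here c = -5/3 < 0 with |c| < (π/L)² = 9*π^2/16, so coercivity still holds. The condition a(u,u) ≥ α||u||_{H^1}² reads (1−α)∫(u')² ≥ (α−c)∫u². Any admissible α is ≤ 1 (rapidly oscillating u have ∫u²/∫(u')² → 0), and α = 1 would force 0 ≥ (1−c)∫u², impossible since c < 1; so 1−α > 0. By the sharp Poincaré inequality on H^1_0 of an interval of length L, ∫(u')² ≥ (π/L)²∫u² with equality for the first sine mode sin(π(x−x₀)/L) (x₀ the left endpoint), so the inequality holds for all u iff (1−α)(π/L)² ≥ α − c, i.e. α ≤ ((π/L)² + c)/((π/L)² + 1) = (1 + c(L/π)²)/(1 + (L/π)²). (Direct route, valid since c ≤ 0: Poincaré gives c∫u² ≥ c(L/π)²∫(u')², so a(u,u) ≥ (1 + c(L/π)²)∫(u')², while ||u||_{H^1}² ≤ (1 + (L/π)²)∫(u')²; dividing yields the same α.) With (π/L)² = 9*π^2/16 and c = -5/3, the largest admissible constant is α = ((π/L)² + c)/((π/L)² + 1).
Simplifying, α = (-80 + 27*π^2)/(3*(16 + 9*π^2)).


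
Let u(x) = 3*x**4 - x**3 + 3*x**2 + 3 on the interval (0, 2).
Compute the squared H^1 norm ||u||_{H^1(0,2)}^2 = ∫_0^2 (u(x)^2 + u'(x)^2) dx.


||u||_{H^1}^2 = 25302/7

The H^1 norm (squared) on an interval (0, L) is
  ||u||_{H^1}^2 = ∫_0^L u(x)^2 dx + ∫_0^L u'(x)^2 dx.
Compute u'(x) = 12*x**3 - 3*x**2 + 6*x.
Then u(x)^2 = 9*x**8 - 6*x**7 + 19*x**6 - 6*x**5 + 27*x**4 - 6*x**3 + 18*x**2 + 9 and u'(x)^2 = 144*x**6 - 72*x**5 + 153*x**4 - 36*x**3 + 36*x**2.
Integrate each monomial from 0 to 2 using ∫_0^2 c·x^n dx = c·2^(n+1)/(n+1):
  ∫_0^2 u(x)^2 dx = ∫_0^2 (9*x^8 - 6*x^7 + 19*x^6 - 6*x^5 + 27*x^4 - 6*x^3 + 18*x^2 + 9) dx. Term by term:
    ∫_0^2 9*x^8 dx = 512;  ∫_0^2 -6*x^7 dx = -192;  ∫_0^2 19*x^6 dx = 2432/7;
    ∫_0^2 -6*x^5 dx = -64;  ∫_0^2 27*x^4 dx = 864/5;  ∫_0^2 -6*x^3 dx = -24;
    ∫_0^2 18*x^2 dx = 48;  ∫_0^2 9 dx = 18.
  Sum: 512 − 192 + 2432/7 − 64 + 864/5 − 24 + 48 + 18 = 28638/35.
  ∫_0^2 u'(x)^2 dx = ∫_0^2 (144*x^6 - 72*x^5 + 153*x^4 - 36*x^3 + 36*x^2) dx. Term by term:
    ∫_0^2 144*x^6 dx = 18432/7;  ∫_0^2 -72*x^5 dx = -768;  ∫_0^2 153*x^4 dx = 4896/5;
    ∫_0^2 -36*x^3 dx = -144;  ∫_0^2 36*x^2 dx = 96.
  Sum: 18432/7 − 768 + 4896/5 − 144 + 96 = 97872/35.
Adding: ||u||_{H^1}^2 = 28638/35 + 97872/35 = 25302/7.


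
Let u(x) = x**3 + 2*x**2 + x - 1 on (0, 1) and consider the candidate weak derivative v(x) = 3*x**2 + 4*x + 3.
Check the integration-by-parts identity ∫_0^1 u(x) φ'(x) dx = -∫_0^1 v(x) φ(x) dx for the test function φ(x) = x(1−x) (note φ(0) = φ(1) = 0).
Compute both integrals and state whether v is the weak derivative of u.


LHS = -13/20, RHS = -59/60. No, v is not the weak derivative of u.

u(x) = x**3 + 2*x**2 + x - 1, classical derivative u'(x) = 3*x**2 + 4*x + 1.
φ(x) = x(1−x), so φ'(x) = 1 - 2*x.
Note φ(0) = φ(1) = 0, so the boundary term u·φ vanishes.
LHS = ∫_0^1 u(x) φ'(x) dx = ∫_0^1 (-2*x^4 - 3*x^3 + 3*x - 1) dx. Term by term:
  ∫_0^1 -2*x^4 dx = -2/5;  ∫_0^1 -3*x^3 dx = -3/4;  ∫_0^1 3*x dx = 3/2;
  ∫_0^1 -1 dx = -1.
Sum: -2/5 − 3/4 + 3/2 − 1 = -13/20.
So LHS = -13/20.
∫_0^1 v(x) φ(x) dx = ∫_0^1 (-3*x^4 - x^3 + x^2 + 3*x) dx. Term by term:
  ∫_0^1 -3*x^4 dx = -3/5;  ∫_0^1 -x^3 dx = -1/4;  ∫_0^1 x^2 dx = 1/3;
  ∫_0^1 3*x dx = 3/2.
Sum: -3/5 − 1/4 + 1/3 + 3/2 = 59/60.
So RHS = -∫_0^1 v(x) φ(x) dx = -59/60.
LHS − RHS = 1/3 ≠ 0, so the identity fails.
(For a valid weak derivative the identity must hold for EVERY test function, in particular this one. The failure shows v is NOT the weak derivative of u.)
Correct weak derivative would be u'(x) = 3*x**2 + 4*x + 1.


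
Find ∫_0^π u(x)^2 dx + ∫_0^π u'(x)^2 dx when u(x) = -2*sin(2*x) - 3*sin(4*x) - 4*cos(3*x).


||u||_{H^1(0,π)}^2 = 1024/7 + 333*π/2

u'(x) = 12*sin(3*x) - 4*cos(2*x) - 12*cos(4*x).
Expand u² and (u')² and integrate term by term on (0, π), using: for integers n ≥ 1, ∫_0^π sin²(nx) dx = ∫_0^π cos²(nx) dx = π/2; for n ≠ n', ∫_0^π sin(nx)sin(n'x) dx = ∫_0^π cos(nx)cos(n'x) dx = 0; and by product-to-sum, ∫_0^π sin(nx)cos(n'x) dx = ½∫_0^π [sin((n+n')x) + sin((n−n')x)] dx, which is 0 when n+n' is even and 2n/(n²−n'²) when n+n' is odd (it need not vanish on (0, π)).
  u² squared terms: (-4)²·∫cos(3x)² dx = 16·π/2 = 8*π;  (-3)²·∫sin(4x)² dx = 9·π/2 = 9*π/2;  (-2)²·∫sin(2x)² dx = 4·π/2 = 2*π.
  u² cross terms: 2·(-4)·(-3)·∫cos(3x)·sin(4x) dx = 24·(8/7) = 192/7;  2·(-4)·(-2)·∫cos(3x)·sin(2x) dx = 16·(-4/5) = -64/5;  2·(-3)·(-2)·∫sin(4x)·sin(2x) dx = 12·(0) = 0.
  So ∫_0^π u² dx = 8*π + 9*π/2 + 2*π + 192/7 − 64/5 + 0 = 512/35 + 29*π/2.
  (u')² squared terms: (-12)²·∫cos(4x)² dx = 144·π/2 = 72*π;  (-4)²·∫cos(2x)² dx = 16·π/2 = 8*π;  (12)²·∫sin(3x)² dx = 144·π/2 = 72*π.
  (u')² cross terms: 2·(-12)·(-4)·∫cos(4x)·cos(2x) dx = 96·(0) = 0;  2·(-12)·(12)·∫cos(4x)·sin(3x) dx = -288·(-6/7) = 1728/7;  2·(-4)·(12)·∫cos(2x)·sin(3x) dx = -96·(6/5) = -576/5.
  So ∫_0^π (u')² dx = 72*π + 8*π + 72*π + 0 + 1728/7 − 576/5 = 4608/35 + 152*π.
||u||_{H^1}^2 = (512/35 + 29*π/2) + (4608/35 + 152*π) = 1024/7 + 333*π/2.


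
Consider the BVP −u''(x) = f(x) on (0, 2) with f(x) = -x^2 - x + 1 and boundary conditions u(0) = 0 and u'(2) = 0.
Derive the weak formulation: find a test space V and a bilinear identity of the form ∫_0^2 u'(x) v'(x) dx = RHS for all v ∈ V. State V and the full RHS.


V = {v ∈ H^1(0, 2) : v(0) = 0} (test functions vanish at x = 0 where u is specified); weak form: ∫_0^2 u'v' dx = ∫_0^2 (-x^2 - x + 1) v dx for all v ∈ V.

Multiply both sides by a test function v and integrate from 0 to 2:
  ∫_0^2 −u''(x) v(x) dx = ∫_0^2 f(x) v(x) dx.
Integrate the LHS by parts once:
  ∫_0^2 −u'' v dx = −[u'(x) v(x)]_0^2 + ∫_0^2 u'(x) v'(x) dx.
Thus ∫_0^2 u'(x) v'(x) dx = ∫_0^2 f(x) v(x) dx + [u'(x) v(x)]_0^2.
Choose V so that boundary terms are either known or forced to vanish.
Mixed BC: u(0) = 0 (Dirichlet) and u'(2) = 0 (Neumann). Define V = {v ∈ H^1(0, 2) : v(0) = 0}. Then [u' v]_0^2 = u'(2)·v(2) − u'(0)·0 = 0.
Weak formulation: find u (satisfying any essential BC) such that ∫_0^2 u'(x) v'(x) dx = ∫_0^2 f v dx for all v ∈ V (Dirichlet at 0 absorbed into V; the Neumann datum at x = 2 is zero, so no boundary term remains).
Substituting f(x) = -x^2 - x + 1, the right-hand side is ∫_0^2 (-x^2 - x + 1) v dx.
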